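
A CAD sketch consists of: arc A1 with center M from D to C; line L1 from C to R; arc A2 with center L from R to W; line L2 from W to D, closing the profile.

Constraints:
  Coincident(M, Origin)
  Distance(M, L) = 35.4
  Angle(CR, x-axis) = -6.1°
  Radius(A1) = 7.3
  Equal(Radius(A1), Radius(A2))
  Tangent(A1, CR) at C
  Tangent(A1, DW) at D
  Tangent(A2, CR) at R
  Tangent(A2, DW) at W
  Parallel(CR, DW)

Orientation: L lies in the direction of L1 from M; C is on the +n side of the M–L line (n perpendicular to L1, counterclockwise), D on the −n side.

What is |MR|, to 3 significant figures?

36.1

The slot axis is L1's direction at -6.1°, so u = (cos -6.1°, sin -6.1°) = (0.994, -0.106) and n = (−sin -6.1°, cos -6.1°) = (0.106, 0.994). M is at the origin and L lies 35.4 along u from M, so L = 35.4·u = (35.2, -3.76). Tangency of A1 to both parallel lines with radius 7.3 puts C and D at M ± 7.3·n: C = (0.776, 7.26), D = (-0.776, -7.26). Equal radii place R and W the same way about L: R = L + 7.3·n = (36.0, 3.50), W = L − 7.3·n = (34.4, -11.0). Then |MR| = |R − M| = 36.1.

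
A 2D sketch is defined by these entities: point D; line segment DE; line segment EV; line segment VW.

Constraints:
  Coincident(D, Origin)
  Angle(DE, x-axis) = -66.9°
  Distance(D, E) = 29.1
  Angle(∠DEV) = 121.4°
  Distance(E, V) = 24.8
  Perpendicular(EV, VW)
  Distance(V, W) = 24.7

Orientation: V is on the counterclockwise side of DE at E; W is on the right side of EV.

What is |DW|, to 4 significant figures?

63.65

D is at the origin; DE runs at -66.9° with length 29.1, so E = 29.1·(cos -66.9°, sin -66.9°) = (11.42, -26.77). ∠DEV = 121.4°, so EV runs at -66.9° + (180° − 121.4°) = -8.300° from the x-axis; with |EV| = 24.8, V = E + 24.8·(cos -8.300°, sin -8.300°) = (35.96, -30.35). EV ⟂ VW; with |VW| = 24.7 on the right of EV, W = V + 24.7·(-0.1444, -0.9895) = (32.39, -54.79). Then |DW| = |W − D| = 63.65.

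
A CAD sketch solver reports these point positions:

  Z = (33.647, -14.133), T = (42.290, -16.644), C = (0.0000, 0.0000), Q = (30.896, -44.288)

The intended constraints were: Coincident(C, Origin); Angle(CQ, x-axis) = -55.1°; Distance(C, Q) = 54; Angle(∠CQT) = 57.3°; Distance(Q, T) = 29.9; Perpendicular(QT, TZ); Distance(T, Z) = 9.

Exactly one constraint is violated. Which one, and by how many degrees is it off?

Perpendicular(QT, TZ) — off by 6.20°.

C = (0.00, 0.00) ✓; CQ at -55.10° ✓; |CQ| = 54.00 ✓; ∠CQT = 57.30° ✓; |QT| = 29.90 ✓; ∠(QT, TZ) = 96.20° ✗; |TZ| = 9.000 ✓.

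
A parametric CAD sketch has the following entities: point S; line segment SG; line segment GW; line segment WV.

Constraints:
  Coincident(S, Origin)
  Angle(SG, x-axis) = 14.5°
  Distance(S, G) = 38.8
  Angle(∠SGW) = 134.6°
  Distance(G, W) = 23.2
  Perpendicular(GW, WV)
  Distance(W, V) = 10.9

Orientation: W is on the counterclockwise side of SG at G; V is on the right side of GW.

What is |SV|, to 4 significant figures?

63.47

S is at the origin; SG runs at 14.5° with length 38.8, so G = 38.8·(cos 14.5°, sin 14.5°) = (37.56, 9.715). ∠SGW = 134.6°, so GW runs at 14.5° + (180° − 134.6°) = 59.90° from the x-axis; with |GW| = 23.2, W = G + 23.2·(cos 59.90°, sin 59.90°) = (49.20, 29.79). GW ⟂ WV; with |WV| = 10.9 on the right of GW, V = W + 10.9·(0.8652, -0.5015) = (58.63, 24.32). Then |SV| = |V − S| = 63.47.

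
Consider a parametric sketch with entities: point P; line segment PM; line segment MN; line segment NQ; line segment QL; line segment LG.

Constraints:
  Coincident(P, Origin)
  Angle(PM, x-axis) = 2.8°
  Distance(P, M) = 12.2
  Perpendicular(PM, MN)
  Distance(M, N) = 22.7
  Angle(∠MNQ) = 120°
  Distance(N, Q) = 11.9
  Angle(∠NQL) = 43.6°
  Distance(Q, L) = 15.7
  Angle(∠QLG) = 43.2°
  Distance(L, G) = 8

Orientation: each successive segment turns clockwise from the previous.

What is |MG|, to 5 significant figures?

20.853

P is at the origin; PM runs at 2.8° with length 12.2, so M = (12.185, 0.59597). The perpendicularity gives MN at right angles to PM, so MN runs at -87.200°; with |MN| = 22.7, N = (13.294, -22.077). ∠MNQ = 120.0° gives NQ at -147.20° from the x-axis; with |NQ| = 11.9, Q = (3.2916, -28.523). ∠NQL = 43.6° gives QL at 76.400° from the x-axis; with |QL| = 15.7, L = (6.9833, -13.263). ∠QLG = 43.2° gives LG at -60.400° from the x-axis; with |LG| = 8.0, G = (10.935, -20.219). Then |MG| = |G − M| = 20.853.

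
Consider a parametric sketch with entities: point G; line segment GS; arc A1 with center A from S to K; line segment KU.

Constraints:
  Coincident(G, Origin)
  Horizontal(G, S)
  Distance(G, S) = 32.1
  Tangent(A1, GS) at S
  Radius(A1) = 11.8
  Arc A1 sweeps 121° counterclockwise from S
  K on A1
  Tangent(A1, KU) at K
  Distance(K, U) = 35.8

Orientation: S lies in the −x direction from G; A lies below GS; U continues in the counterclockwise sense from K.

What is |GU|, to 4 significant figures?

54.07

On A1, S sits at bearing 90° from A; a 121° counterclockwise sweep puts K at bearing 211°, so K = A + 11.8·(cos 211°, sin 211°) = (-42.21, -17.88). Tangency of A1 to KU means the radius AK is perpendicular to KU, so KU runs along (−sin 211°, cos 211°); with |KU| = 35.8, U = (-23.78, -48.56). Then |GU| = |U − G| = 54.07.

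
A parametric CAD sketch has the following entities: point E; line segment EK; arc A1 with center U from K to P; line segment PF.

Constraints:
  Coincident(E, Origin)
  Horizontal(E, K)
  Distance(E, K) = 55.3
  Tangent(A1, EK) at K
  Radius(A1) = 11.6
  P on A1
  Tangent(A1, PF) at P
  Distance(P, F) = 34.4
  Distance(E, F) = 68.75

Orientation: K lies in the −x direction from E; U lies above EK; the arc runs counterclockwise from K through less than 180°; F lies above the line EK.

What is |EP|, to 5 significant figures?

45.922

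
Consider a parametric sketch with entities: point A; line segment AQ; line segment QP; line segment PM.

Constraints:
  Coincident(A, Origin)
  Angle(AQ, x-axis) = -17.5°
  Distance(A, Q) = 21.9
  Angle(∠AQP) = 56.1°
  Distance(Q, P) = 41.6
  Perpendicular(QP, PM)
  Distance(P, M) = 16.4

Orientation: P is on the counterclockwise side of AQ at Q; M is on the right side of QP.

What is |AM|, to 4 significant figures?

45.38

A is at the origin; AQ runs at -17.5° with length 21.9, so Q = 21.9·(cos -17.5°, sin -17.5°) = (20.89, -6.585). ∠AQP = 56.1°, so QP runs at -17.5° + (180° − 56.1°) = 106.4° from the x-axis; with |QP| = 41.6, P = Q + 41.6·(cos 106.4°, sin 106.4°) = (9.141, 33.32). The perpendicularity gives PM at right angles to QP; with |PM| = 16.4 on the right of QP, M = P + 16.4·(0.9593, 0.2823) = (24.87, 37.95). Then |AM| = |M − A| = 45.38.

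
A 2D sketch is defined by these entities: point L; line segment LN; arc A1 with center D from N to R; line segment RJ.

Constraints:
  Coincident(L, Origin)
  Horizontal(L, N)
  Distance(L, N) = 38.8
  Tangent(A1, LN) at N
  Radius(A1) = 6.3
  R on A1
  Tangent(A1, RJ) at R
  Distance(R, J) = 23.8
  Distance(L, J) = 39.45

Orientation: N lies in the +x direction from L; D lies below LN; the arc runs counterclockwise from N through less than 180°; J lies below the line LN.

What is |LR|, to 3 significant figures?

33.0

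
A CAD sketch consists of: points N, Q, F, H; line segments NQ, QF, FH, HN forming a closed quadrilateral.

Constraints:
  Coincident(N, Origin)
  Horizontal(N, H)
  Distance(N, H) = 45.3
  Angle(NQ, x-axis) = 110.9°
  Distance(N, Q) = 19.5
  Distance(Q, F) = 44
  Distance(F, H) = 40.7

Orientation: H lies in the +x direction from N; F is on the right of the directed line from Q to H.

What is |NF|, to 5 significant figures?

24.555

N is at the origin; N and H share the same y with |NH| = 45.3 and H in +x, so H = (45.3, 0). NQ runs at 110.9° with |NQ| = 19.5, so Q = (-6.9564, 18.217). F is determined by |QF| = 44.0 and |FH| = 40.7 together: it lies at the intersection of circle(Q, 44.0) and circle(H, 40.7). With |QH| = 55.341, the foot of the radical line on QH is 30.196 from Q and the perpendicular offset is √(44.0² − 30.196²) = 32.003. Taking the right-of-QH solution: F = (11.022, -21.943).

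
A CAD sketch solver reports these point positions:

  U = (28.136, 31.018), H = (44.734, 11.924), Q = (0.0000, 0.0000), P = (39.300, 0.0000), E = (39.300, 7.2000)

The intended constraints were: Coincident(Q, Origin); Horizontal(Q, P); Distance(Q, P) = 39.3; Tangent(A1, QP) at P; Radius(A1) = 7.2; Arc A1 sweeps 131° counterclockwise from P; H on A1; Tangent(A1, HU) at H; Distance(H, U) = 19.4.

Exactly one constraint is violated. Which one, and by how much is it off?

Distance(H, U) = 19.4 — off by 5.90.

Q = (0.00, 0.00) ✓; Q.y = 0.00, P.y = 0.00 ✓; |QP| = 39.30 ✓; ∠(EP, PQ) = 90.00° ✓; |EP| = 7.200 ✓; bearing(E→H) − bearing(E→P) = 131.0° ✓; |EH| = 7.200 ✓; ∠(EH, HU) = 90.00° ✓; |HU| = 25.30 ✗.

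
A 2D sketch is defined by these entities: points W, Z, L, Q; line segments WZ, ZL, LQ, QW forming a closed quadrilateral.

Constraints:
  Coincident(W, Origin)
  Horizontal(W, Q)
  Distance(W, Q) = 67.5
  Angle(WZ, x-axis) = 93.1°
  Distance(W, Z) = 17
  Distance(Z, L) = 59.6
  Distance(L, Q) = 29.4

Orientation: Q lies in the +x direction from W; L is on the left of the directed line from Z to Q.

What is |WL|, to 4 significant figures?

64.02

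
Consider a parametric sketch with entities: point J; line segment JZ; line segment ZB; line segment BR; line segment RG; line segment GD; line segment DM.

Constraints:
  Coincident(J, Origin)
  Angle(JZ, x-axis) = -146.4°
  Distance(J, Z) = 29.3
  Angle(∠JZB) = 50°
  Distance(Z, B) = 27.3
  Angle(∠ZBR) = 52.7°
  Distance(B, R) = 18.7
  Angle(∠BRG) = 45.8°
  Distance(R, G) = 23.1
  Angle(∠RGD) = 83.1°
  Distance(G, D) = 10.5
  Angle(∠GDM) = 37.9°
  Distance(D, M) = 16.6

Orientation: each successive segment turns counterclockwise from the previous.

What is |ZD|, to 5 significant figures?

24.486

∠BRG = 45.8° gives RG at -114.90° from the x-axis; with |RG| = 23.1, G = (-14.612, -27.405). ∠RGD = 83.1° gives GD at -18.000° from the x-axis; with |GD| = 10.5, D = (-4.6262, -30.650). Then |ZD| = |D − Z| = 24.486.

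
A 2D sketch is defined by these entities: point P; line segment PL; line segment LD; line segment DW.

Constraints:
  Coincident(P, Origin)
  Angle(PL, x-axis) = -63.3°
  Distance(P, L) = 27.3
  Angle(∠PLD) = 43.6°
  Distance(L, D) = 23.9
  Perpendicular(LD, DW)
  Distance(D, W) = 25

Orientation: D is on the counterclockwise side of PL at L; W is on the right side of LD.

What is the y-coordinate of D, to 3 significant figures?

-1.52

P is at the origin; PL runs at -63.3° with length 27.3, so L = 27.3·(cos -63.3°, sin -63.3°) = (12.3, -24.4). ∠PLD = 43.6°, so LD runs at -63.3° + (180° − 43.6°) = 73.1° from the x-axis; with |LD| = 23.9, D = L + 23.9·(cos 73.1°, sin 73.1°) = (19.2, -1.52). So D.y = -1.52.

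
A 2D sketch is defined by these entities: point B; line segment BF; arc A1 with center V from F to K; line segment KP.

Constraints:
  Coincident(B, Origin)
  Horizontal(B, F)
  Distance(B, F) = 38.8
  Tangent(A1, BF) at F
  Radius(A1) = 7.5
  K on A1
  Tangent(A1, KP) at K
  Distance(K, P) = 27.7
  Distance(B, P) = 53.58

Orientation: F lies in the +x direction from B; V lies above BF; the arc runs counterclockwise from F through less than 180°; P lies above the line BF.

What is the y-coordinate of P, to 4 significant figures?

36.19

Checks: |VK| = 7.500 ✓; ∠(VK, KP) = 90.00° ✓; |KP| = 27.70 ✓; |BP| = 53.58 ✓.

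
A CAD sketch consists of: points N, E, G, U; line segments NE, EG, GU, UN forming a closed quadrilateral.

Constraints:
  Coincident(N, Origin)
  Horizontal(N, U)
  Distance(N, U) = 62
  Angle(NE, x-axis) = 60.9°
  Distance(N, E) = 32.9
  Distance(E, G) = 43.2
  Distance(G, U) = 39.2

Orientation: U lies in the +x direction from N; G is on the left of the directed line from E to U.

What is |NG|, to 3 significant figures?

69.9

Checks: |EG| = 43.20 ✓; |GU| = 39.20 ✓.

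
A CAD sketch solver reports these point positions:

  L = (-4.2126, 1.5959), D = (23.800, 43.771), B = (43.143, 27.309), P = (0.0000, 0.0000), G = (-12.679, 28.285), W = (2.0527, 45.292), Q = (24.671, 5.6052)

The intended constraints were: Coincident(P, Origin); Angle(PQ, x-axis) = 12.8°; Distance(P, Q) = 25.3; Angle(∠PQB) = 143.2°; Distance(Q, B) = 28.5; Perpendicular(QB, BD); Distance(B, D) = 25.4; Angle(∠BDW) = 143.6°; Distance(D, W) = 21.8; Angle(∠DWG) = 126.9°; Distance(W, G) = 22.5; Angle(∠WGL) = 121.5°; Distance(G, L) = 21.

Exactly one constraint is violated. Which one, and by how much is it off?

Distance(G, L) = 21 — off by 7.00.

P = (0.00, 0.00) ✓; PQ at 12.80° ✓; |PQ| = 25.30 ✓; ∠PQB = 143.2° ✓; |QB| = 28.50 ✓; ∠(QB, BD) = 90.00° ✓; |BD| = 25.40 ✓; ∠BDW = 143.6° ✓; |DW| = 21.80 ✓; ∠DWG = 126.9° ✓; |WG| = 22.50 ✓; ∠WGL = 121.5° ✓; |GL| = 28.00 ✗.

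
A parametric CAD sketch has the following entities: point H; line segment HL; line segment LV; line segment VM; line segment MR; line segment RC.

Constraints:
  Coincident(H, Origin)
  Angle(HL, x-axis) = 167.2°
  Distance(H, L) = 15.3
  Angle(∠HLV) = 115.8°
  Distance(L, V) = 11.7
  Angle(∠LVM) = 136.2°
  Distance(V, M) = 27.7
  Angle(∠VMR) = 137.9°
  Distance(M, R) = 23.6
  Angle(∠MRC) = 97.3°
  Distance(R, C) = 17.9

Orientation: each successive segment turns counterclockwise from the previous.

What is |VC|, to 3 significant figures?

46.4

H is at the origin; HL runs at 167.2° with length 15.3, so L = (-14.9, 3.39). ∠HLV = 115.8° gives LV at -129° from the x-axis; with |LV| = 11.7, V = (-22.2, -5.75). ∠LVM = 136.2° gives VM at -84.8° from the x-axis; with |VM| = 27.7, M = (-19.7, -33.3). ∠VMR = 137.9° gives MR at -42.7° from the x-axis; with |MR| = 23.6, R = (-2.36, -49.3). ∠MRC = 97.3° gives RC at 40.0° from the x-axis; with |RC| = 17.9, C = (11.3, -37.8). Then |VC| = |C − V| = 46.4.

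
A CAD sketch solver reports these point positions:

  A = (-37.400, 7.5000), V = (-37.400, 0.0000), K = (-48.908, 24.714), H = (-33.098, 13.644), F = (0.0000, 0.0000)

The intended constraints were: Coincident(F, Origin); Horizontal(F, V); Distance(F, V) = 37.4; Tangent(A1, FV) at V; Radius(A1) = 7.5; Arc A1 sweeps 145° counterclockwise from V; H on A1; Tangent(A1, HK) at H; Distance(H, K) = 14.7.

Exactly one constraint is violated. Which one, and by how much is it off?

Distance(H, K) = 14.7 — off by 4.60.

F = (0.00, 0.00) ✓; F.y = 0.00, V.y = 0.00 ✓; |FV| = 37.40 ✓; ∠(AV, VF) = 90.00° ✓; |AV| = 7.500 ✓; bearing(A→H) − bearing(A→V) = 145.0° ✓; |AH| = 7.500 ✓; ∠(AH, HK) = 90.00° ✓; |HK| = 19.30 ✗.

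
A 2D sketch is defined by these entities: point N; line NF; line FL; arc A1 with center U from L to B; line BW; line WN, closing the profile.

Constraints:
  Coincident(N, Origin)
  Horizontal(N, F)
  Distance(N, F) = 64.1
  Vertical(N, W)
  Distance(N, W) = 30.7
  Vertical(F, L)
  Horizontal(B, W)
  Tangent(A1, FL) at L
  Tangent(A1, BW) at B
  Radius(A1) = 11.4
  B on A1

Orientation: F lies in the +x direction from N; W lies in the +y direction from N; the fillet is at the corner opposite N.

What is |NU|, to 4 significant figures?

56.12

N is at the origin; N and F share the same y with |NF| = 64.1 and F on the +x side, so F = (64.10, 0.000). NW is vertical with |NW| = 30.7 and W on the +y side, so W = (0.000, 30.70). The virtual corner opposite N is at (64.10, 30.70). Tangency of A1 to FL means the radius UL is perpendicular to FL and A1 meets BW tangentially, so UB is at right angles to BW, with radius 11.4, so the center U sits 11.4 in from both sides at U = (52.70, 19.30). Then |NU| = |U − N| = 56.12.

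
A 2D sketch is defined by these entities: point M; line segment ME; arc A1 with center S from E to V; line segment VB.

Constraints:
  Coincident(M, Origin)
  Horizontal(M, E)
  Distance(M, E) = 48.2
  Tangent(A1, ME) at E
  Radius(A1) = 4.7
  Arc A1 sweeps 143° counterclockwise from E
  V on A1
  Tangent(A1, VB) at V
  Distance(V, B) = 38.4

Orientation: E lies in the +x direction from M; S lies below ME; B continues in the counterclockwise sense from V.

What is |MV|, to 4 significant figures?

46.15

Since A1 is tangent to ME there, SE ⟂ ME, so S = E + (0, -4.7) = (48.20, -4.700). On A1, E sits at bearing 90° from S; a 143° counterclockwise sweep puts V at bearing 233°, so V = S + 4.7·(cos 233°, sin 233°) = (45.37, -8.454). Then |MV| = |V − M| = 46.15.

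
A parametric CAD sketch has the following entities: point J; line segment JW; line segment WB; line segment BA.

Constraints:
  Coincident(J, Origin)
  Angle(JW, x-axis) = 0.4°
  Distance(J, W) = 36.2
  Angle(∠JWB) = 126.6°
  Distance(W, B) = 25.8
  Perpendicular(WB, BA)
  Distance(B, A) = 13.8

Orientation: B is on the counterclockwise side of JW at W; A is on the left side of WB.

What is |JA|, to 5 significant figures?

49.781

J is at the origin; JW runs at 0.4° with length 36.2, so W = 36.2·(cos 0.4°, sin 0.4°) = (36.199, 0.25272). ∠JWB = 126.6°, so WB runs at 0.4° + (180° − 126.6°) = 53.800° from the x-axis; with |WB| = 25.8, B = W + 25.8·(cos 53.800°, sin 53.800°) = (51.437, 21.072). WB is perpendicular to BA; with |BA| = 13.8 on the left of WB, A = B + 13.8·(-0.80696, 0.59061) = (40.301, 29.223). Then |JA| = |A − J| = 49.781.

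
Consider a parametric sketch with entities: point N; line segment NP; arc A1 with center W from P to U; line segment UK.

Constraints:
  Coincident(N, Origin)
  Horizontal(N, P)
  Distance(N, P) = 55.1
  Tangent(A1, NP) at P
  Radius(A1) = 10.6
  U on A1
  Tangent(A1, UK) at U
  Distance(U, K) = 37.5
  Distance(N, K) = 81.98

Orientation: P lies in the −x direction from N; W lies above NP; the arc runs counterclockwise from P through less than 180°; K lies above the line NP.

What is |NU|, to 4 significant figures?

49.01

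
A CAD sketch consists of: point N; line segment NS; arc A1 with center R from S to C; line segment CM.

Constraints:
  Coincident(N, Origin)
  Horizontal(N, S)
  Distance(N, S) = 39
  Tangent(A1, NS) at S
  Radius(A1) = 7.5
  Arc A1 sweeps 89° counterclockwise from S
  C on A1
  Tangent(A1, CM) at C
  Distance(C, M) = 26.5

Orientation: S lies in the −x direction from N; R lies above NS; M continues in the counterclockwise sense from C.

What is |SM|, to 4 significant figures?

34.79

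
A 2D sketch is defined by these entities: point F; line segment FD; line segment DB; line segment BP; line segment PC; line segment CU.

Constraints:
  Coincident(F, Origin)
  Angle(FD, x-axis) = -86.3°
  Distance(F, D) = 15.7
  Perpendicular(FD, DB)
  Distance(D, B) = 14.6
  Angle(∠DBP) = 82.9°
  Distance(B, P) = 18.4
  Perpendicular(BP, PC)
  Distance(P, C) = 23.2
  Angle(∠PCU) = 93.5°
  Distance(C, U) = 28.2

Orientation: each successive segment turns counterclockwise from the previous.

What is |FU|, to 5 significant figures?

29.820

BP ⟂ PC, so PC runs at -169.20°; with |PC| = 23.2, C = (-10.654, -0.99826). ∠PCU = 93.5° gives CU at -82.700° from the x-axis; with |CU| = 28.2, U = (-7.0709, -28.970). Then |FU| = |U − F| = 29.820.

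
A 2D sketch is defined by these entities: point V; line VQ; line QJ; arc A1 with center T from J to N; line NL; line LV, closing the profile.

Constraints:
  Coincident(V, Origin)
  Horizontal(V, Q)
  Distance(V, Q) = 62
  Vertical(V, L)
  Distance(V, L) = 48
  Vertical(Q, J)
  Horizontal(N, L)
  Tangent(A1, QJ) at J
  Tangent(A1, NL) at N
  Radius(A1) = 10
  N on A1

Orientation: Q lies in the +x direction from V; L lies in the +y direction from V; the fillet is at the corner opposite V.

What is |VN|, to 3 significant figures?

70.8

V is at the origin; VQ is horizontal with |VQ| = 62.0 and Q on the +x side, so Q = (62.0, 0.00). VL is vertical with |VL| = 48.0 and L on the +y side, so L = (0.00, 48.0). The virtual corner opposite V is at (62.0, 48.0). The tangent condition forces TJ to be normal to QJ and A1 meets NL tangentially, so TN is at right angles to NL, with radius 10.0, so the center T sits 10.0 in from both sides at T = (52.0, 38.0). That places the tangent points at J = (62.0, 38.0) on QJ and N = (52.0, 48.0) on NL. Then |VN| = |N − V| = 70.8.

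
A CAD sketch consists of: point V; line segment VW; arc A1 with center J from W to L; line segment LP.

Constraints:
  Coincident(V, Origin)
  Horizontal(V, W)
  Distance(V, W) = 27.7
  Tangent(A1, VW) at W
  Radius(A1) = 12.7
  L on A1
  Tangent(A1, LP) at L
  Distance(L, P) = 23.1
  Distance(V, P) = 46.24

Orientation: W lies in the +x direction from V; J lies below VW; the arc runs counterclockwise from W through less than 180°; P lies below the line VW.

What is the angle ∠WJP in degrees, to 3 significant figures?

174°

V is at the origin; VW is horizontal with |VW| = 27.7 and W on the +x side, so W = (27.7, 0.00). A1 meets VW tangentially, so JW is at right angles to VW, so J = W + (0, -12.7) = (27.7, -12.7). Since JL ⟂ LP (tangency), |JP| = √(12.7² + 23.1²) = 26.4 regardless of where L sits on A1. So P lies on both circle(V, 46.24) and circle(J, 26.4); the below-VW intersection is P = (25.0, -38.9). L is the foot of the tangent from P: L = (16.0, -17.6).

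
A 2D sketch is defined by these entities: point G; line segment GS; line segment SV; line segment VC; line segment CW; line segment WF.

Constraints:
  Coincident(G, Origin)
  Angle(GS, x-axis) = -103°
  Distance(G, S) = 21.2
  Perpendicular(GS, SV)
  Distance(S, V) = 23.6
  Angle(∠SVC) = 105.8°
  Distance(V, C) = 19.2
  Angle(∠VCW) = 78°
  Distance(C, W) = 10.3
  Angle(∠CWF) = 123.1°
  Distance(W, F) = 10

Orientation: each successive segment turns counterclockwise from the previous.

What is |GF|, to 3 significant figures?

16.1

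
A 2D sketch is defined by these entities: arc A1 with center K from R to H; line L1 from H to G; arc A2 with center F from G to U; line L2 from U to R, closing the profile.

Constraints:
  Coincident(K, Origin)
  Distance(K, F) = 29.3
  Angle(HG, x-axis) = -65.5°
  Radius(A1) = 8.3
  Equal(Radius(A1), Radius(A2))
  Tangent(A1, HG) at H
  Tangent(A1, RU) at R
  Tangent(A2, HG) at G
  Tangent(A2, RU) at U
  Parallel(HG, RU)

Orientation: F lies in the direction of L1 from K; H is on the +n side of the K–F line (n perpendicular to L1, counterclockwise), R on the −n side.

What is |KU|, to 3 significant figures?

30.5

The slot axis is L1's direction at -65.5°, so u = (cos -65.5°, sin -65.5°) = (0.415, -0.910) and n = (−sin -65.5°, cos -65.5°) = (0.910, 0.415). K is at the origin and F lies 29.3 along u from K, so F = 29.3·u = (12.2, -26.7). Tangency of A1 to both parallel lines with radius 8.3 puts H and R at K ± 8.3·n: H = (7.55, 3.44), R = (-7.55, -3.44). Equal radii place G and U the same way about F: G = F + 8.3·n = (19.7, -23.2), U = F − 8.3·n = (4.60, -30.1). Then |KU| = |U − K| = 30.5.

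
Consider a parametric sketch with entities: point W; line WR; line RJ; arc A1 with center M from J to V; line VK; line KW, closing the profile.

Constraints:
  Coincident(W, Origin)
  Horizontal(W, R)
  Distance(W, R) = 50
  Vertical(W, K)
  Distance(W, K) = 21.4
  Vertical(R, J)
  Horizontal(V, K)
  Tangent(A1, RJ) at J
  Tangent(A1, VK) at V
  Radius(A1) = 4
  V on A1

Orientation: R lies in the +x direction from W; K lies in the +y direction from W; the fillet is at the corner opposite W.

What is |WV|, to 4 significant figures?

50.73

The virtual corner opposite W is at (50.00, 21.40). Since A1 is tangent to RJ there, MJ ⟂ RJ and the tangent condition forces MV to be normal to VK, with radius 4.0, so the center M sits 4.0 in from both sides at M = (46.00, 17.40). That places the tangent points at J = (50.00, 17.40) on RJ and V = (46.00, 21.40) on VK. Then |WV| = |V − W| = 50.73.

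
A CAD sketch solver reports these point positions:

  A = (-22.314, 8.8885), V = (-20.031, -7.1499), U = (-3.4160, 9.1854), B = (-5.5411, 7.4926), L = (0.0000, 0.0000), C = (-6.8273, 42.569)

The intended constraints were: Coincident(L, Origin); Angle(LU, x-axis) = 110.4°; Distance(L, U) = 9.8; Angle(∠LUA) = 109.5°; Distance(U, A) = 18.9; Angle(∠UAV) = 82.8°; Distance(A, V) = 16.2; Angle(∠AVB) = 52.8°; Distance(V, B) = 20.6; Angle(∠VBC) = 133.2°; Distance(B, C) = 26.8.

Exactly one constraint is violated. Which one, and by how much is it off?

Distance(B, C) = 26.8 — off by 8.30.

L = (0.00, 0.00) ✓; LU at 110.4° ✓; |LU| = 9.800 ✓; ∠LUA = 109.5° ✓; |UA| = 18.90 ✓; ∠UAV = 82.80° ✓; |AV| = 16.20 ✓; ∠AVB = 52.80° ✓; |VB| = 20.60 ✓; ∠VBC = 133.2° ✓; |BC| = 35.10 ✗.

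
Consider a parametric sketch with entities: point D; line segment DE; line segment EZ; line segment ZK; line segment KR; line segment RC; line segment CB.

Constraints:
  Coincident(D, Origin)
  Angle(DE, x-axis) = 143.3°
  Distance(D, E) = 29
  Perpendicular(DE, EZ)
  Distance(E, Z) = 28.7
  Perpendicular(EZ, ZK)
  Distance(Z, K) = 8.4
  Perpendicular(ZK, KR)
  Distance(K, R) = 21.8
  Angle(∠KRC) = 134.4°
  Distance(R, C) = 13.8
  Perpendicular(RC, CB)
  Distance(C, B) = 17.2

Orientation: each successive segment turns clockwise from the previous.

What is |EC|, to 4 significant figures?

3.118

D is at the origin; DE runs at 143.3° with length 29.0, so E = (-23.25, 17.33). The perpendicularity gives EZ at right angles to DE, so EZ runs at 53.30°; with |EZ| = 28.7, Z = (-6.100, 40.34). The perpendicularity gives ZK at right angles to EZ, so ZK runs at -36.70°; with |ZK| = 8.4, K = (0.6353, 35.32). ZK ⟂ KR, so KR runs at -126.7°; with |KR| = 21.8, R = (-12.39, 17.84). ∠KRC = 134.4° gives RC at -172.3° from the x-axis; with |RC| = 13.8, C = (-26.07, 15.99). Then |EC| = |C − E| = 3.118.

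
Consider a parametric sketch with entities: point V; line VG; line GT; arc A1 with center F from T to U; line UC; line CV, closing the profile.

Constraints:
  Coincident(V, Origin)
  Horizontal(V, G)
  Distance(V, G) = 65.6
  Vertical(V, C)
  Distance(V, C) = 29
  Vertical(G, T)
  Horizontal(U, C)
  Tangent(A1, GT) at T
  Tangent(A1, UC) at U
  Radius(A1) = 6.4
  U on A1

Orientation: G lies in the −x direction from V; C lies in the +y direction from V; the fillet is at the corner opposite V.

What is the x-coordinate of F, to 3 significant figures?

-59.2

V is at the origin; V and G share the same y with |VG| = 65.6 and G on the −x side, so G = (-65.6, 0.00). V and C share the same x with |VC| = 29.0 and C on the +y side, so C = (0.00, 29.0). The virtual corner opposite V is at (-65.6, 29.0). Since A1 is tangent to GT there, FT ⟂ GT and since A1 is tangent to UC there, FU ⟂ UC, with radius 6.4, so the center F sits 6.4 in from both sides at F = (-59.2, 22.6). So F.x = -59.2.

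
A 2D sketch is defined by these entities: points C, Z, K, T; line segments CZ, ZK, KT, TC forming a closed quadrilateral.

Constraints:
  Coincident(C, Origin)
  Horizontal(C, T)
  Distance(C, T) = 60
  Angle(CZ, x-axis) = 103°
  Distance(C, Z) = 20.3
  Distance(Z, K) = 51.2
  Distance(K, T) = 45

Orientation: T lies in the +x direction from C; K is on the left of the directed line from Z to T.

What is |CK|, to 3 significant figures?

58.8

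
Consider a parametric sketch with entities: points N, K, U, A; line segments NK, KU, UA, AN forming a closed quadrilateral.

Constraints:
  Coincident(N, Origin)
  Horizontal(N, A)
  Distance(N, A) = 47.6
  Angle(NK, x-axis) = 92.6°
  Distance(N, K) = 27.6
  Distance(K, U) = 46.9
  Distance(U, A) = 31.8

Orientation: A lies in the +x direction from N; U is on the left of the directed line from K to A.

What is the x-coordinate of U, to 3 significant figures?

45.5

Checks: |KU| = 46.90 ✓; |UA| = 31.80 ✓.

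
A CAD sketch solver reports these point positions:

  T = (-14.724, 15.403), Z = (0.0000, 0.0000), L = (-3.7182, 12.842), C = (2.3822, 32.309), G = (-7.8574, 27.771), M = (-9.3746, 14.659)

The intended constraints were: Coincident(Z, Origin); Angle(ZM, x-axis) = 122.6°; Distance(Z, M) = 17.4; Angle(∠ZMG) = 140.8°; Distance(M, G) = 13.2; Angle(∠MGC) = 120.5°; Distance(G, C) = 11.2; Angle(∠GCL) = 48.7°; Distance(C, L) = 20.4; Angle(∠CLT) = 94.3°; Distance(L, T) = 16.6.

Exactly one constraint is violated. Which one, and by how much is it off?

Distance(L, T) = 16.6 — off by 5.30.

Z = (0.00, 0.00) ✓; ZM at 122.6° ✓; |ZM| = 17.40 ✓; ∠ZMG = 140.8° ✓; |MG| = 13.20 ✓; ∠MGC = 120.5° ✓; |GC| = 11.20 ✓; ∠GCL = 48.70° ✓; |CL| = 20.40 ✓; ∠CLT = 94.30° ✓; |LT| = 11.30 ✗.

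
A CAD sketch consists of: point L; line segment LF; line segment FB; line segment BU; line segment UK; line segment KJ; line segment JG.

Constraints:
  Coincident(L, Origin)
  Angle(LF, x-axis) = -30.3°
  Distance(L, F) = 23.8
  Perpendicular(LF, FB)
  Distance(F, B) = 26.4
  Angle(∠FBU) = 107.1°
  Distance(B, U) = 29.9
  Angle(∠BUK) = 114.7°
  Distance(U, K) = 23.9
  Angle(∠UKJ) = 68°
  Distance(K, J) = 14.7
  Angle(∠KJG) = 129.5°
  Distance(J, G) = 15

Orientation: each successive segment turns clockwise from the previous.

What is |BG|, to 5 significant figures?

18.878

L is at the origin; LF runs at -30.3° with length 23.8, so F = (20.549, -12.008). LF is perpendicular to FB, so FB runs at -120.30°; with |FB| = 26.4, B = (7.2293, -34.801). ∠FBU = 107.1° gives BU at 166.80° from the x-axis; with |BU| = 29.9, U = (-21.881, -27.974). ∠BUK = 114.7° gives UK at 101.50° from the x-axis; with |UK| = 23.9, K = (-26.646, -4.5535). ∠UKJ = 68.0° gives KJ at -10.500° from the x-axis; with |KJ| = 14.7, J = (-12.192, -7.2324). ∠KJG = 129.5° gives JG at -61.000° from the x-axis; with |JG| = 15.0, G = (-4.9196, -20.352). Then |BG| = |G − B| = 18.878.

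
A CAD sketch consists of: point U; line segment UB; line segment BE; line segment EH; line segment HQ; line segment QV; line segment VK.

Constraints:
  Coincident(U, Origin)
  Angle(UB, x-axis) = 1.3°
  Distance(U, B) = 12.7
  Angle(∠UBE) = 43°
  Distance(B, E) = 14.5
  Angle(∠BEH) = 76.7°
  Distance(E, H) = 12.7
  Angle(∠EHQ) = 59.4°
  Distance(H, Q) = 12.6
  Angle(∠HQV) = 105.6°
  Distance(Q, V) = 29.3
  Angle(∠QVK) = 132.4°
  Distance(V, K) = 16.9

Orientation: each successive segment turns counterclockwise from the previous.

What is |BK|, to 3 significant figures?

42.0

U is at the origin; UB runs at 1.3° with length 12.7, so B = (12.7, 0.288). ∠UBE = 43.0° gives BE at 138° from the x-axis; with |BE| = 14.5, E = (1.87, 9.93). ∠BEH = 76.7° gives EH at -118° from the x-axis; with |EH| = 12.7, H = (-4.17, -1.24). ∠EHQ = 59.4° gives HQ at 2.20° from the x-axis; with |HQ| = 12.6, Q = (8.42, -0.754). ∠HQV = 105.6° gives QV at 76.6° from the x-axis; with |QV| = 29.3, V = (15.2, 27.7). ∠QVK = 132.4° gives VK at 124° from the x-axis; with |VK| = 16.9, K = (5.71, 41.7). Then |BK| = |K − B| = 42.0.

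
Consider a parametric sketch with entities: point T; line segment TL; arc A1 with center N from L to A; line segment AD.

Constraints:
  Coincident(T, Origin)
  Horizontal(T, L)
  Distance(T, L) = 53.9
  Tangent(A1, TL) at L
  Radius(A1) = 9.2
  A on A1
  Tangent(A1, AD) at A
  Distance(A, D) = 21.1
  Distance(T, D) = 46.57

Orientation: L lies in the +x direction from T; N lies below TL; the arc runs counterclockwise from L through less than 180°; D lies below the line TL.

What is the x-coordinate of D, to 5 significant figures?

38.455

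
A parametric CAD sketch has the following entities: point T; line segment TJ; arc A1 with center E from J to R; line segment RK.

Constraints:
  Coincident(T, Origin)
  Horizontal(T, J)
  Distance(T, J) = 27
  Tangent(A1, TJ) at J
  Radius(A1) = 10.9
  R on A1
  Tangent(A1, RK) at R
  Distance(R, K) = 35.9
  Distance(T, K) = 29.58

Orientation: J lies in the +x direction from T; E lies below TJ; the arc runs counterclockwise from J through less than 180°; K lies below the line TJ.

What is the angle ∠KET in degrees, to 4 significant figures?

50.81°

Checks: |EJ| = 10.90 ✓; |ER| = 10.90 ✓; ∠(ER, RK) = 90.00° ✓; |RK| = 35.90 ✓; |TK| = 29.58 ✓.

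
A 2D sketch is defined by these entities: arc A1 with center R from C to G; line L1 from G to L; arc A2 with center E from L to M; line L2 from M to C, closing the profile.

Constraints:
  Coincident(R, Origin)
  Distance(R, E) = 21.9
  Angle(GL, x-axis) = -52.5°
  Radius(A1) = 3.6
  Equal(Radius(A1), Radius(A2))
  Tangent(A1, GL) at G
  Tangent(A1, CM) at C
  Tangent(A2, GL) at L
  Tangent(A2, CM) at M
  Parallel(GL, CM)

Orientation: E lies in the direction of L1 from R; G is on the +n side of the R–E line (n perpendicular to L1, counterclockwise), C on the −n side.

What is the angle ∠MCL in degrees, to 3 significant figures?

18.2°

The slot axis is L1's direction at -52.5°, so u = (cos -52.5°, sin -52.5°) = (0.609, -0.793) and n = (−sin -52.5°, cos -52.5°) = (0.793, 0.609). R is at the origin and E lies 21.9 along u from R, so E = 21.9·u = (13.3, -17.4). Tangency of A1 to both parallel lines with radius 3.6 puts G and C at R ± 3.6·n: G = (2.86, 2.19), C = (-2.86, -2.19). Equal radii place L and M the same way about E: L = E + 3.6·n = (16.2, -15.2), M = E − 3.6·n = (10.5, -19.6). Then cos ∠MCL = CM·CL / (|CM||CL|), giving 18.2°.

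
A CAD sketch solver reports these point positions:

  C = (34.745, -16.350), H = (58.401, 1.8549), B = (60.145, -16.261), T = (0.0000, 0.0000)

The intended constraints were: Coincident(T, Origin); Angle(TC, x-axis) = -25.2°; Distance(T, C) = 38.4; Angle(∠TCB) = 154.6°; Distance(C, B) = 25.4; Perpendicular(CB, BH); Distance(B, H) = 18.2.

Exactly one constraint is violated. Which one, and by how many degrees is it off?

Perpendicular(CB, BH) — off by 5.30°.

T = (0.00, 0.00) ✓; TC at -25.20° ✓; |TC| = 38.40 ✓; ∠TCB = 154.6° ✓; |CB| = 25.40 ✓; ∠(CB, BH) = 95.30° ✗; |BH| = 18.20 ✓.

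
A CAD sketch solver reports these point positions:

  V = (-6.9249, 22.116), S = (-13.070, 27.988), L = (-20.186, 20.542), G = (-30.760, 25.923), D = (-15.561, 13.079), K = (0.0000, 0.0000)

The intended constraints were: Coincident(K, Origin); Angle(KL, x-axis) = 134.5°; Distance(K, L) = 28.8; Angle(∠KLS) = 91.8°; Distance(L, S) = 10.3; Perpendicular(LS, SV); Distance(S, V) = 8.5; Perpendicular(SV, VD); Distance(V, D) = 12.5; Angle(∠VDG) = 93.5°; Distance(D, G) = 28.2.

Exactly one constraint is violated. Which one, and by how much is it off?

Distance(D, G) = 28.2 — off by 8.30.

K = (0.00, 0.00) ✓; KL at 134.5° ✓; |KL| = 28.80 ✓; ∠KLS = 91.80° ✓; |LS| = 10.30 ✓; ∠(LS, SV) = 90.00° ✓; |SV| = 8.500 ✓; ∠(SV, VD) = 90.00° ✓; |VD| = 12.50 ✓; ∠VDG = 93.50° ✓; |DG| = 19.90 ✗.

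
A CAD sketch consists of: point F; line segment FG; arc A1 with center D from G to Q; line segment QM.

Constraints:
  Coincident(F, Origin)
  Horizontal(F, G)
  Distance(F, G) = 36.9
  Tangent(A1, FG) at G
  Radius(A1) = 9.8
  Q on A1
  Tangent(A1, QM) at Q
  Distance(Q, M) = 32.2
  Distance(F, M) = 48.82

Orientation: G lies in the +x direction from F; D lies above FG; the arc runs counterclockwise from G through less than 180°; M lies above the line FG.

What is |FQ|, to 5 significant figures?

47.431

Checks: |DQ| = 9.800 ✓; ∠(DQ, QM) = 90.00° ✓; |QM| = 32.20 ✓; |FM| = 48.82 ✓.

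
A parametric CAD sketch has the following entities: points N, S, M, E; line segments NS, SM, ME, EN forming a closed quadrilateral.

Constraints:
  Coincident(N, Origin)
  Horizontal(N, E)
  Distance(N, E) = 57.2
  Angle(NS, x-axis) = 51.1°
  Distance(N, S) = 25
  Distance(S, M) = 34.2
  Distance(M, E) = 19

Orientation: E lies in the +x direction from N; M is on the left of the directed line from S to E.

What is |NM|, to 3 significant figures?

52.8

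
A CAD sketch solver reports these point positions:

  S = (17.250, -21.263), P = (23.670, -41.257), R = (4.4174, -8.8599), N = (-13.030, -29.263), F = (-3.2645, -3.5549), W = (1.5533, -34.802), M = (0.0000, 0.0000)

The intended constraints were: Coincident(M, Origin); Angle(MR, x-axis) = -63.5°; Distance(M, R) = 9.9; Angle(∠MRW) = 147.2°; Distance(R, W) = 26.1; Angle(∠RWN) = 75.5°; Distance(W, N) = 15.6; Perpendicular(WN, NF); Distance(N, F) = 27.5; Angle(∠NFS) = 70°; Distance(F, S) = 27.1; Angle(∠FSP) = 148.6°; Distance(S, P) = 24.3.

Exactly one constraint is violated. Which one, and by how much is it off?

Distance(S, P) = 24.3 — off by 3.30.

M = (0.00, 0.00) ✓; MR at -63.50° ✓; |MR| = 9.900 ✓; ∠MRW = 147.2° ✓; |RW| = 26.10 ✓; ∠RWN = 75.50° ✓; |WN| = 15.60 ✓; ∠(WN, NF) = 90.00° ✓; |NF| = 27.50 ✓; ∠NFS = 70.00° ✓; |FS| = 27.10 ✓; ∠FSP = 148.6° ✓; |SP| = 21.00 ✗.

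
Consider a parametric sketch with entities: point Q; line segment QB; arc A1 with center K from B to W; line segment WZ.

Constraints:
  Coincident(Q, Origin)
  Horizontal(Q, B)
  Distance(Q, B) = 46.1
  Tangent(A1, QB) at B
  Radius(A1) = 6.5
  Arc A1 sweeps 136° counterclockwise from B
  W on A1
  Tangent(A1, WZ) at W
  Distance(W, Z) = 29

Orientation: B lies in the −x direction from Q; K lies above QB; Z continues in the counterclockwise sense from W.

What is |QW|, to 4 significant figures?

43.06

Q is at the origin; Q and B share the same y with |QB| = 46.1 and B on the −x side, so B = (-46.10, 0.000). Tangency of A1 to QB means the radius KB is perpendicular to QB, so K = B + (0, 6.5) = (-46.10, 6.500). On A1, B sits at bearing -90° from K; a 136° counterclockwise sweep puts W at bearing 46°, so W = K + 6.5·(cos 46°, sin 46°) = (-41.58, 11.18). Then |QW| = |W − Q| = 43.06.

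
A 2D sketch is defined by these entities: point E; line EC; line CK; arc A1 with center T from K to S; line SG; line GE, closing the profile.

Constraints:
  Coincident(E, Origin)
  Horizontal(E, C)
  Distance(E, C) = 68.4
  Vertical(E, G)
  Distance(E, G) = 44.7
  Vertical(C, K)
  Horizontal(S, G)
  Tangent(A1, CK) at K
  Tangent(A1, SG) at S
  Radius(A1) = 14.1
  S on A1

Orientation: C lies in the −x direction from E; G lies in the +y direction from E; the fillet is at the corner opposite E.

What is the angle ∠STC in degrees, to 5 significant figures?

155.26°

E is at the origin; EC is horizontal with |EC| = 68.4 and C on the −x side, so C = (-68.400, 0.0000). EG is vertical with |EG| = 44.7 and G on the +y side, so G = (0.0000, 44.700). The virtual corner opposite E is at (-68.400, 44.700). The tangent condition forces TK to be normal to CK and since A1 is tangent to SG there, TS ⟂ SG, with radius 14.1, so the center T sits 14.1 in from both sides at T = (-54.300, 30.600). That places the tangent points at K = (-68.400, 30.600) on CK and S = (-54.300, 44.700) on SG. Then cos ∠STC = TS·TC / (|TS||TC|), giving 155.26°.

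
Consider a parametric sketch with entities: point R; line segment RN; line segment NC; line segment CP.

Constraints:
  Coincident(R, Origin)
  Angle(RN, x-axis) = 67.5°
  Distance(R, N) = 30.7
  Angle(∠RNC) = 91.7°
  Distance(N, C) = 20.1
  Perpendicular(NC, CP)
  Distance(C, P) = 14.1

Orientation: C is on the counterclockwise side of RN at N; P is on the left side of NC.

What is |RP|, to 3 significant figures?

26.8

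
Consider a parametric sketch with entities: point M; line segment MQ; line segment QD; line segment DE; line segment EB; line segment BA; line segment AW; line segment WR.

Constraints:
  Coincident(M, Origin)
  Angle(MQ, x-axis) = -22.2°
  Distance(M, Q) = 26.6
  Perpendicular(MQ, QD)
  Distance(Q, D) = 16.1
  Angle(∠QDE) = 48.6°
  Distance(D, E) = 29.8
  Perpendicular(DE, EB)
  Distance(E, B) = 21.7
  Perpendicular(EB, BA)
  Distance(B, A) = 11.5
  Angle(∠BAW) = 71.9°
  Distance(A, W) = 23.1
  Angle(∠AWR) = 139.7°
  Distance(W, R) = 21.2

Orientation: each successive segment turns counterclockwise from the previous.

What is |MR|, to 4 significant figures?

14.20

M is at the origin; MQ runs at -22.2° with length 26.6, so Q = (24.63, -10.05). MQ is perpendicular to QD, so QD runs at 67.80°; with |QD| = 16.1, D = (30.71, 4.856). ∠QDE = 48.6° gives DE at -160.8° from the x-axis; with |DE| = 29.8, E = (2.569, -4.944). DE is perpendicular to EB, so EB runs at -70.80°; with |EB| = 21.7, B = (9.705, -25.44). EB is perpendicular to BA, so BA runs at 19.20°; with |BA| = 11.5, A = (20.57, -21.66). ∠BAW = 71.9° gives AW at 127.3° from the x-axis; with |AW| = 23.1, W = (6.567, -3.280). ∠AWR = 139.7° gives WR at 167.6° from the x-axis; with |WR| = 21.2, R = (-14.14, 1.273). Then |MR| = |R − M| = 14.20.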